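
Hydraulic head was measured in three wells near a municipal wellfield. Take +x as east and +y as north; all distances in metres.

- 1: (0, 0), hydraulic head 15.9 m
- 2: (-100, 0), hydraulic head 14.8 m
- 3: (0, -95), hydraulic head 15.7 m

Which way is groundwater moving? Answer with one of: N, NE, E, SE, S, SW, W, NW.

∂h/∂x = (14.8 − 15.9) / (-100 − 0) = +0.01100
∂h/∂y = (15.7 − 15.9) / (-95 − 0) = +0.002105
Flow = −∇h = (-0.01100 east, -0.002105 north), which points west.

W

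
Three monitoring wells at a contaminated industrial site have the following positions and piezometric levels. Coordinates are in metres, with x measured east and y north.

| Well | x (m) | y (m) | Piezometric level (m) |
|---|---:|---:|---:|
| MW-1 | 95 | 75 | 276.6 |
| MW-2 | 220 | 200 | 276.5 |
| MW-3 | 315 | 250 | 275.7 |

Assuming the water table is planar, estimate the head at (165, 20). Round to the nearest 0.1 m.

274.5 m

Differences from MW-1: to MW-2 (Δx, Δy, Δh) = (125, 125, -0.1); to MW-3 = (220, 175, -0.9).
Solve a·Δx + b·Δy = Δh: det = 125·175 − 220·125 = -5625.
∂h/∂x = [(-0.1)·175 − (-0.9)·125] / -5625 = -0.01689
∂h/∂y = [125·(-0.9) − 220·(-0.1)] / -5625 = +0.01609
h(165, 20) = 276.6 + (-0.01689)·(70) + (+0.01609)·(-55) = 276.6 -1.182 -0.885 = 274.533 m.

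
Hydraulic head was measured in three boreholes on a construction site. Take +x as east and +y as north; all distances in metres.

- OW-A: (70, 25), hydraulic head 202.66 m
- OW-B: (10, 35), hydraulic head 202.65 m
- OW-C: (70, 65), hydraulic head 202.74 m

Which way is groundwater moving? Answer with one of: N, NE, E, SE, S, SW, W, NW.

S

Three-point gradient (reference OW-A): Δ to OW-B = (-60, 10, -0.01), Δ to OW-C = (0, 40, +0.08).
∂h/∂x = +0.0005000, ∂h/∂y = +0.002000 (det = -2400).
Flow = −∇h = (-0.0005000 east, -0.002000 north), which points south.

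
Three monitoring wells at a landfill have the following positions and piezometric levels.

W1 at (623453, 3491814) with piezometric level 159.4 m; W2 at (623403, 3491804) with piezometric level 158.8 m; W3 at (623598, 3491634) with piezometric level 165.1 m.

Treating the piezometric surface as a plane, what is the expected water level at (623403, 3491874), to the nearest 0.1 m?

157.5 m

Taking W1 as reference: W2−W1 = (-50, -10, -0.6); W3−W1 = (145, -180, +5.7).
Determinant of the coordinate differences = (-50)·(-180) − 145·(-10) = 10450.
∂h/∂x = [(-0.6)·(-180) − (+5.7)·(-10)] / 10450 = +0.01579
∂h/∂y = [(-50)·(+5.7) − 145·(-0.6)] / 10450 = -0.01895
h(623403, 3491874) = 159.4 + (+0.01579)·(-50) + (-0.01895)·(60) = 159.4 -0.789 -1.137 = 157.474 m.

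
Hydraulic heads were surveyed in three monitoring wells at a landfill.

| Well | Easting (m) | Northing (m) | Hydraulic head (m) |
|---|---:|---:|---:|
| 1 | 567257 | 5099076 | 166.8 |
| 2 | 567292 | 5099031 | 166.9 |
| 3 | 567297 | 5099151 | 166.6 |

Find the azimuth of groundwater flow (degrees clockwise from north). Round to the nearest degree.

008°

Taking 1 as reference: 2−1 = (35, -45, +0.1); 3−1 = (40, 75, -0.2).
Determinant of the coordinate differences = 35·75 − 40·(-45) = 4425.
∂h/∂x = [(+0.1)·75 − (-0.2)·(-45)] / 4425 = -0.0003390
∂h/∂y = [35·(-0.2) − 40·(+0.1)] / 4425 = -0.002486
Flow direction (−∇h) has components (+0.0003390 E, +0.002486 N).
Azimuth = atan2(E, N) = atan2(+0.0003390, +0.002486) = 7.8° ≈ 008°.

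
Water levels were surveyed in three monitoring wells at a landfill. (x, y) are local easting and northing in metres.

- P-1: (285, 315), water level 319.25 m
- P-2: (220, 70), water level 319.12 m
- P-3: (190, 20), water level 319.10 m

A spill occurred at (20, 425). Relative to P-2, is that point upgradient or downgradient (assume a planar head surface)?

Taking P-1 as reference: P-2−P-1 = (-65, -245, -0.13); P-3−P-1 = (-95, -295, -0.15).
Determinant of the coordinate differences = (-65)·(-295) − (-95)·(-245) = -4100.
∂h/∂x = [(-0.13)·(-295) − (-0.15)·(-245)] / -4100 = -0.0003902
∂h/∂y = [(-65)·(-0.15) − (-95)·(-0.13)] / -4100 = +0.0006341
Head at (20, 425) = 319.25 + (-0.0003902)·(-265) + (+0.0006341)·(110) = 319.42 m.
That is higher than the 319.12 m at P-2, so the point is upgradient.

upgradient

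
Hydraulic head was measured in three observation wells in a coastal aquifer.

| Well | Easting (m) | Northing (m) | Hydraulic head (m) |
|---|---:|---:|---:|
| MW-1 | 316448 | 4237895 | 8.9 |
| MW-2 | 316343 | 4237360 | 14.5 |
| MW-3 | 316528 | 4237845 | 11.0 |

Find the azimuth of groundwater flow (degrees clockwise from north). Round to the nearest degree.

With h = a·x + b·y + c and MW-1 as origin, the differences give:
  (-105)·a + (-535)·b = +5.6
  80·a + (-50)·b = +2.1
Eliminate b (×(-50) and ×(-535), subtract): 48050·a = 843.50 → a = ∂h/∂x = +0.01755
Back-substitute: b = ∂h/∂y = -0.01391.
Flow direction (−∇h) has components (-0.01755 E, +0.01391 N).
Azimuth = atan2(E, N) = atan2(-0.01755, +0.01391) = 308.4° ≈ 308°.

308°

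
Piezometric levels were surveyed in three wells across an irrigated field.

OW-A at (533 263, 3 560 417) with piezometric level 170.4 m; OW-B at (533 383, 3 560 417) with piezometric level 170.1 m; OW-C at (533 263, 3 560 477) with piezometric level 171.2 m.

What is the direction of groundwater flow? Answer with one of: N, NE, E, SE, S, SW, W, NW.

S

∂h/∂x = (170.1 − 170.4) / (533383 − 533263) = -0.002500
∂h/∂y = (171.2 − 170.4) / (3560477 − 3560417) = +0.01333
Flow = −∇h = (+0.002500 east, -0.01333 north), which points south.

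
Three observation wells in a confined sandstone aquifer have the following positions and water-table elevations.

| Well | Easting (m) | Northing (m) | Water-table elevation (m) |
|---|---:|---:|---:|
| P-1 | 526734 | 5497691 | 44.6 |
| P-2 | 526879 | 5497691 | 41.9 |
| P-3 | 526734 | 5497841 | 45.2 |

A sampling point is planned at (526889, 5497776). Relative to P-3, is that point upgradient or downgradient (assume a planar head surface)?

downgradient

∂h/∂x = (41.9 − 44.6) / (526879 − 526734) = -0.01862
∂h/∂y = (45.2 − 44.6) / (5497841 − 5497691) = +0.004000
Head at (526889, 5497776) = 44.6 + (-0.01862)·(155) + (+0.004000)·(85) = 42.05 m.
That is lower than the 45.2 m at P-3, so the point is downgradient.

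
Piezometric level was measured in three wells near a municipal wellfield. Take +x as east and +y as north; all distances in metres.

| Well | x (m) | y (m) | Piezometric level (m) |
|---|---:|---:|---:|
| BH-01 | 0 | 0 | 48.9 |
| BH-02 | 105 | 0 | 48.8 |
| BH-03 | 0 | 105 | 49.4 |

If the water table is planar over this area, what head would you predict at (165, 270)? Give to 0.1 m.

50.0 m

∂h/∂x = (48.8 − 48.9) / (105 − 0) = -0.0009524
∂h/∂y = (49.4 − 48.9) / (105 − 0) = +0.004762
h(165, 270) = 48.9 + (-0.0009524)·(165) + (+0.004762)·(270) = 48.9 -0.157 +1.286 = 50.029 m.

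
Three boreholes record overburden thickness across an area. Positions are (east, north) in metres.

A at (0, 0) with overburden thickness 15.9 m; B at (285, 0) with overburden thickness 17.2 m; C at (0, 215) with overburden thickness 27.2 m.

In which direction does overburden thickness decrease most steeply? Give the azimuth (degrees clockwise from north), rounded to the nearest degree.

185°

∂d/∂x = (17.2 − 15.9) / (285 − 0) = +0.004561
∂d/∂y = (27.2 − 15.9) / (215 − 0) = +0.05256
Steepest decrease is along −∇f: components (-0.004561 E, -0.05256 N).
Azimuth = atan2(-0.004561, -0.05256) = 185.0° ≈ 185°.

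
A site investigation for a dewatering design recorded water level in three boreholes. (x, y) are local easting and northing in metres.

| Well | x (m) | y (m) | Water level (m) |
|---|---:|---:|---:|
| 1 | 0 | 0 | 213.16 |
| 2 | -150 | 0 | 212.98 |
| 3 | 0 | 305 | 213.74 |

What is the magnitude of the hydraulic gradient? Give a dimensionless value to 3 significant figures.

0.00225

∂h/∂x = (212.98 − 213.16) / (-150 − 0) = +0.001200
∂h/∂y = (213.74 − 213.16) / (305 − 0) = +0.001902
|∇h| = √(0.001200² + 0.001902²) = 0.002249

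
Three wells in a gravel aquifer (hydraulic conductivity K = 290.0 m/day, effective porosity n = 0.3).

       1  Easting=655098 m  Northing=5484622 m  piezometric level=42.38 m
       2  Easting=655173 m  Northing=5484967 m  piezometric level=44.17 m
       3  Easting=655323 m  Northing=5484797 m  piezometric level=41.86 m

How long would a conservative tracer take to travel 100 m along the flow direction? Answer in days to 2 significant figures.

10 days

Taking 1 as reference: 2−1 = (75, 345, +1.79); 3−1 = (225, 175, -0.52).
Determinant of the coordinate differences = 75·175 − 225·345 = -64500.
∂h/∂x = [(+1.79)·175 − (-0.52)·345] / -64500 = -0.007638
∂h/∂y = [75·(-0.52) − 225·(+1.79)] / -64500 = +0.006849
|∇h| = √(-0.007638² + 0.006849²) = 0.01026
Seepage velocity v = K·i/n = 290.0 × 0.01026 / 0.3 = 9.918 m/day.
t = 100 / 9.918 = 10.08 days.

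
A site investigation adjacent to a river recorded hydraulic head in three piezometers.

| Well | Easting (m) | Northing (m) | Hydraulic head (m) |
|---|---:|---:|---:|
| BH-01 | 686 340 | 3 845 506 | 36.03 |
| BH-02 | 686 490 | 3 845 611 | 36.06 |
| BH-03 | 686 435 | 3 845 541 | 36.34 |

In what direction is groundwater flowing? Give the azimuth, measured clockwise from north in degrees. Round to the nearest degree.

Taking BH-01 as reference: BH-02−BH-01 = (150, 105, +0.03); BH-03−BH-01 = (95, 35, +0.31).
Determinant of the coordinate differences = 150·35 − 95·105 = -4725.
∂h/∂x = [(+0.03)·35 − (+0.31)·105] / -4725 = +0.006667
∂h/∂y = [150·(+0.31) − 95·(+0.03)] / -4725 = -0.009238
Flow direction (−∇h) has components (-0.006667 E, +0.009238 N).
Azimuth = atan2(E, N) = atan2(-0.006667, +0.009238) = 324.2° ≈ 324°.

324°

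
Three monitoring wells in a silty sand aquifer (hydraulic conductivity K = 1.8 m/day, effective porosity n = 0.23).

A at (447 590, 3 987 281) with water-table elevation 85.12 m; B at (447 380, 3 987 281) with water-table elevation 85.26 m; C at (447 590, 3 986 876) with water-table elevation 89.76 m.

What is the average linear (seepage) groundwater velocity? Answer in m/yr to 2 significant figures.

∂h/∂x = (85.26 − 85.12) / (447380 − 447590) = -0.0006667
∂h/∂y = (89.76 − 85.12) / (3986876 − 3987281) = -0.01146
|∇h| = √(-0.0006667² + -0.01146²) = 0.01148
Seepage velocity v = K·i/n = 1.8 × 0.01148 / 0.23 = 0.08984 m/day = 32.81 m/yr.

33 m/yr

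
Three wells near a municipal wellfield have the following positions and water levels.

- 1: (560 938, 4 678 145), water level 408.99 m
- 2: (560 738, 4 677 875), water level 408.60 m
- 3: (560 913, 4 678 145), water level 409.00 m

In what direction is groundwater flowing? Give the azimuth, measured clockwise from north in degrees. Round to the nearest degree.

Taking 1 as reference: 2−1 = (-200, -270, -0.39); 3−1 = (-25, 0, +0.01).
Determinant of the coordinate differences = (-200)·0 − (-25)·(-270) = -6750.
∂h/∂x = [(-0.39)·0 − (+0.01)·(-270)] / -6750 = -0.0004000
∂h/∂y = [(-200)·(+0.01) − (-25)·(-0.39)] / -6750 = +0.001741
Flow direction (−∇h) has components (+0.0004000 E, -0.001741 N).
Azimuth = atan2(E, N) = atan2(+0.0004000, -0.001741) = 167.1° ≈ 167°.

167°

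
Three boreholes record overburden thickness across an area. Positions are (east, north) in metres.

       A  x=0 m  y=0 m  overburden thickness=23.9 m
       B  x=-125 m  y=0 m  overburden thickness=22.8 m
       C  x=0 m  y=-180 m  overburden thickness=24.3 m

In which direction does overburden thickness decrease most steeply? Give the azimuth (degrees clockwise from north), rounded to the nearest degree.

284°

∂d/∂x = (22.8 − 23.9) / (-125 − 0) = +0.008800
∂d/∂y = (24.3 − 23.9) / (-180 − 0) = -0.002222
Steepest decrease is along −∇f: components (-0.008800 E, +0.002222 N).
Azimuth = atan2(-0.008800, +0.002222) = 284.2° ≈ 284°.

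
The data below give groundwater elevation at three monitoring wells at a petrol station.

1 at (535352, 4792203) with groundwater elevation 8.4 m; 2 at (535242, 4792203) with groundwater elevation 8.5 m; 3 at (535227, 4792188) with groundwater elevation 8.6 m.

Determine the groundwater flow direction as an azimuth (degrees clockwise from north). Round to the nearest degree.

Taking 1 as reference: 2−1 = (-110, 0, +0.1); 3−1 = (-125, -15, +0.2).
Solve a·Δx + b·Δy = Δh: det = (-110)·(-15) − (-125)·0 = 1650.
∂h/∂x = [(+0.1)·(-15) − (+0.2)·0] / 1650 = -0.0009091
∂h/∂y = [(-110)·(+0.2) − (-125)·(+0.1)] / 1650 = -0.005758
Flow direction (−∇h) has components (+0.0009091 E, +0.005758 N).
Azimuth = atan2(E, N) = atan2(+0.0009091, +0.005758) = 9.0° ≈ 009°.

009°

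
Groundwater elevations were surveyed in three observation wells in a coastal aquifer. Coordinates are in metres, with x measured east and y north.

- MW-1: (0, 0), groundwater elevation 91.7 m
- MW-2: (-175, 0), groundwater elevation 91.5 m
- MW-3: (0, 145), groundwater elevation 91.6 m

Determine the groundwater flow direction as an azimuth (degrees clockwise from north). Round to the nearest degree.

301°

∂h/∂x = (91.5 − 91.7) / (-175 − 0) = +0.001143
∂h/∂y = (91.6 − 91.7) / (145 − 0) = -0.0006897
Flow direction (−∇h) has components (-0.001143 E, +0.0006897 N).
Azimuth = atan2(E, N) = atan2(-0.001143, +0.0006897) = 301.1° ≈ 301°.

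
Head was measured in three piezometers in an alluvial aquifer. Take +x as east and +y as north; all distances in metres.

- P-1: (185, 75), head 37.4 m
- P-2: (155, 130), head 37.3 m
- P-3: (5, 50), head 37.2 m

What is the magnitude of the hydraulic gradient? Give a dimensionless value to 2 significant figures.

0.0017

With h = a·x + b·y + c and P-1 as origin, the differences give:
  (-30)·a + 55·b = -0.1
  (-180)·a + (-25)·b = -0.2
Eliminate b (×(-25) and ×55, subtract): 10650·a = 13.50 → a = ∂h/∂x = +0.001268
Back-substitute: b = ∂h/∂y = -0.001127.
|∇h| = √(0.001268² + -0.001127²) = 0.001696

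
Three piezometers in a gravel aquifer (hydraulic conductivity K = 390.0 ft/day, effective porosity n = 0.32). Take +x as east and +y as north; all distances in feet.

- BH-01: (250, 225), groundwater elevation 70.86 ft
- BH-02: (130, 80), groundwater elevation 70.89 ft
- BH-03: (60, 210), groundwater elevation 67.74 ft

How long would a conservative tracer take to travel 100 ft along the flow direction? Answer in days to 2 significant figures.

3.6 days

Differences from BH-01: to BH-02 (Δx, Δy, Δh) = (-120, -145, +0.03); to BH-03 = (-190, -15, -3.12).
Solve a·Δx + b·Δy = Δh: det = (-120)·(-15) − (-190)·(-145) = -25750.
∂h/∂x = [(+0.03)·(-15) − (-3.12)·(-145)] / -25750 = +0.01759
∂h/∂y = [(-120)·(-3.12) − (-190)·(+0.03)] / -25750 = -0.01476
|∇h| = √(0.01759² + -0.01476²) = 0.02296
Seepage velocity v = K·i/n = 390.0 × 0.02296 / 0.32 = 27.98 ft/day.
t = 100 / 27.98 = 3.574 days.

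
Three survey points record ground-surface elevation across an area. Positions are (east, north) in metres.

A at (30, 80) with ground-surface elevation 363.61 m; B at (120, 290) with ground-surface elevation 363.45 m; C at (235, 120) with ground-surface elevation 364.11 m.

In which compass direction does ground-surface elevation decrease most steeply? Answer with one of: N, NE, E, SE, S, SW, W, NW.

NW

Differences from A: to B (Δx, Δy, Δh) = (90, 210, -0.16); to C = (205, 40, +0.50).
Determinant of the coordinate differences = 90·40 − 205·210 = -39450.
∂z/∂x = [(-0.16)·40 − (+0.50)·210] / -39450 = +0.002824
∂z/∂y = [90·(+0.50) − 205·(-0.16)] / -39450 = -0.001972
Steepest decrease is along −∇f = (-0.002824 E, +0.001972 N) → northwest.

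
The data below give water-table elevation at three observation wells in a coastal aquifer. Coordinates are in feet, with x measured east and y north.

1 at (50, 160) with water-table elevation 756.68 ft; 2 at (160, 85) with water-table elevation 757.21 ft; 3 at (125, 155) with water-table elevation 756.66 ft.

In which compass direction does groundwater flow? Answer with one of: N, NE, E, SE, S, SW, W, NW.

N

Differences from 1: to 2 (Δx, Δy, Δh) = (110, -75, +0.53); to 3 = (75, -5, -0.02).
Solve a·Δx + b·Δy = Δh: det = 110·(-5) − 75·(-75) = 5075.
∂h/∂x = [(+0.53)·(-5) − (-0.02)·(-75)] / 5075 = -0.0008177
∂h/∂y = [110·(-0.02) − 75·(+0.53)] / 5075 = -0.008266
Flow = −∇h = (+0.0008177 east, +0.008266 north), which points north.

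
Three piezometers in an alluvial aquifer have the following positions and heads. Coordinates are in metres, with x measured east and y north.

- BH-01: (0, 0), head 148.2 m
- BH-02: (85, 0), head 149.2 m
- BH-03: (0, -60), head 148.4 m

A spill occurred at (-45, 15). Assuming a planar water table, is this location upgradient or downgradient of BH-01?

downgradient

∂h/∂x = (149.2 − 148.2) / (85 − 0) = +0.01176
∂h/∂y = (148.4 − 148.2) / (-60 − 0) = -0.003333
Head at (-45, 15) = 148.2 + (+0.01176)·(-45) + (-0.003333)·(15) = 147.62 m.
That is lower than the 148.2 m at BH-01, so the point is downgradient.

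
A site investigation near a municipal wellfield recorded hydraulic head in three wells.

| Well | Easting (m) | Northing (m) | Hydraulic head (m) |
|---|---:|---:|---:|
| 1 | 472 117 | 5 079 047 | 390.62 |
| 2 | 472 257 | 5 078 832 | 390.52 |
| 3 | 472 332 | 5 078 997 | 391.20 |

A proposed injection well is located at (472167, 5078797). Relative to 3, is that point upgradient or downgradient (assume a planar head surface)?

With h = a·x + b·y + c and 1 as origin, the differences give:
  140·a + (-215)·b = -0.10
  215·a + (-50)·b = +0.58
Eliminate b (×(-50) and ×(-215), subtract): 39225·a = 129.700 → a = ∂h/∂x = +0.003307
Back-substitute: b = ∂h/∂y = +0.002618.
Head at (472167, 5078797) = 390.62 + (+0.003307)·(50) + (+0.002618)·(-250) = 390.13 m.
That is lower than the 391.20 m at 3, so the point is downgradient.

downgradient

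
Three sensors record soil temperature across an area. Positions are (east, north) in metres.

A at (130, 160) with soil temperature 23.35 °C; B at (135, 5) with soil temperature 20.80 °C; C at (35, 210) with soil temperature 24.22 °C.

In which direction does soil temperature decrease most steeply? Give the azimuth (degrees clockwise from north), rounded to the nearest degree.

With T = a·x + b·y + c and A as origin, the differences give:
  5·a + (-155)·b = -2.55
  (-95)·a + 50·b = +0.87
Eliminate b (×50 and ×(-155), subtract): -14475·a = 7.350 → a = ∂T/∂x = -0.0005078
Back-substitute: b = ∂T/∂y = +0.01644.
Steepest decrease is along −∇f: components (+0.0005078 E, -0.01644 N).
Azimuth = atan2(+0.0005078, -0.01644) = 178.2° ≈ 178°.

178°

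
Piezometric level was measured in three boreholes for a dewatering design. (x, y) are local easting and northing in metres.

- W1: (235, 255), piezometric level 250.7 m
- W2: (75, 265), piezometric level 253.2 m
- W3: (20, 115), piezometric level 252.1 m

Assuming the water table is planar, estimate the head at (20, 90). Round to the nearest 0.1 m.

With h = a·x + b·y + c and W1 as origin, the differences give:
  (-160)·a + 10·b = +2.5
  (-215)·a + (-140)·b = +1.4
Eliminate b (×(-140) and ×10, subtract): 24550·a = -364.00 → a = ∂h/∂x = -0.01483
Back-substitute: b = ∂h/∂y = +0.01277.
h(20, 90) = 250.7 + (-0.01483)·(-215) + (+0.01277)·(-165) = 250.7 +3.188 -2.107 = 251.781 m.

251.8 m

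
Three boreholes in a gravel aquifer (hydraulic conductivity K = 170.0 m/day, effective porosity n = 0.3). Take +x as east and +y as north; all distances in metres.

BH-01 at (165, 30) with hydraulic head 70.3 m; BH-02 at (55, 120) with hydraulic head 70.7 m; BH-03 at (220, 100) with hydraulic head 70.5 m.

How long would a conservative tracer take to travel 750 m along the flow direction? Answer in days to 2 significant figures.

370 days

With h = a·x + b·y + c and BH-01 as origin, the differences give:
  (-110)·a + 90·b = +0.4
  55·a + 70·b = +0.2
Eliminate b (×70 and ×90, subtract): -12650·a = 10.00 → a = ∂h/∂x = -0.0007905
Back-substitute: b = ∂h/∂y = +0.003478.
|∇h| = √(-0.0007905² + 0.003478²) = 0.003567
Seepage velocity v = K·i/n = 170.0 × 0.003567 / 0.3 = 2.021 m/day.
t = 750 / 2.021 = 371.1 days.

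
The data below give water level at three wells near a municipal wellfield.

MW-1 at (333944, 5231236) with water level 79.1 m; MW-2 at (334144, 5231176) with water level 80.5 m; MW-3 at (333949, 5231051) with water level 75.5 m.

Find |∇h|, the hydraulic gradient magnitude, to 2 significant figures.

Three-point gradient (reference MW-1): Δ to MW-2 = (200, -60, +1.4), Δ to MW-3 = (5, -185, -3.6).
∂h/∂x = +0.01294, ∂h/∂y = +0.01981 (det = -36700).
|∇h| = √(0.01294² + 0.01981²) = 0.02366

0.024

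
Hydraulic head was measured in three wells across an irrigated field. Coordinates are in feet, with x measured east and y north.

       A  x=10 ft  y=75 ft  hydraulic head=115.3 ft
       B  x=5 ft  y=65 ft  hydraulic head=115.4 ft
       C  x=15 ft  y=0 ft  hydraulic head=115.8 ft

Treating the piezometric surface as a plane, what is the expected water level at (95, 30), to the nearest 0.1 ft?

Differences from A: to B (Δx, Δy, Δh) = (-5, -10, +0.1); to C = (5, -75, +0.5).
Solve a·Δx + b·Δy = Δh: det = (-5)·(-75) − 5·(-10) = 425.
∂h/∂x = [(+0.1)·(-75) − (+0.5)·(-10)] / 425 = -0.005882
∂h/∂y = [(-5)·(+0.5) − 5·(+0.1)] / 425 = -0.007059
h(95, 30) = 115.3 + (-0.005882)·(85) + (-0.007059)·(-45) = 115.3 -0.500 +0.318 = 115.118 ft.

115.1 ft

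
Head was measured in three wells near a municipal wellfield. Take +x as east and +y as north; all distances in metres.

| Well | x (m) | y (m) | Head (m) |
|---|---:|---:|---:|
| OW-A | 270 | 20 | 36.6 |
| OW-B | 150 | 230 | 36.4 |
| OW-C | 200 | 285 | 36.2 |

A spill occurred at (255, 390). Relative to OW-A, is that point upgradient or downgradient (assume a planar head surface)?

downgradient

Differences from OW-A: to OW-B (Δx, Δy, Δh) = (-120, 210, -0.2); to OW-C = (-70, 265, -0.4).
Solve a·Δx + b·Δy = Δh: det = (-120)·265 − (-70)·210 = -17100.
∂h/∂x = [(-0.2)·265 − (-0.4)·210] / -17100 = -0.001813
∂h/∂y = [(-120)·(-0.4) − (-70)·(-0.2)] / -17100 = -0.001988
Head at (255, 390) = 36.6 + (-0.001813)·(-15) + (-0.001988)·(370) = 35.89 m.
That is lower than the 36.6 m at OW-A, so the point is downgradient.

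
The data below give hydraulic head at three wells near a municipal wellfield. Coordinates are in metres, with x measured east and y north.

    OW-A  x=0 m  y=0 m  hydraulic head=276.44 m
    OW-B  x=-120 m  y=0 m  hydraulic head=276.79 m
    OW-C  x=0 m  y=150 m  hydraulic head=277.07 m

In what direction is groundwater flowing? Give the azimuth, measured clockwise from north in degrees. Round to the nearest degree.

145°

∂h/∂x = (276.79 − 276.44) / (-120 − 0) = -0.002917
∂h/∂y = (277.07 − 276.44) / (150 − 0) = +0.004200
Flow direction (−∇h) has components (+0.002917 E, -0.004200 N).
Azimuth = atan2(E, N) = atan2(+0.002917, -0.004200) = 145.2° ≈ 145°.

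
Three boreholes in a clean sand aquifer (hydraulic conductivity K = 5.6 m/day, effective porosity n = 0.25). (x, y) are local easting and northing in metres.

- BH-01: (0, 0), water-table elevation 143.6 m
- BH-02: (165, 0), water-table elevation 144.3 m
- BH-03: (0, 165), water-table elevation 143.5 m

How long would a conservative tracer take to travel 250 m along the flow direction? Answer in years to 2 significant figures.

∂h/∂x = (144.3 − 143.6) / (165 − 0) = +0.004242
∂h/∂y = (143.5 − 143.6) / (165 − 0) = -0.0006061
|∇h| = √(0.004242² + -0.0006061²) = 0.004285
Seepage velocity v = K·i/n = 5.6 × 0.004285 / 0.25 = 0.09598 m/day.
t = 250 / 0.09598 = 2605 days = 7.13 years.

7.1 years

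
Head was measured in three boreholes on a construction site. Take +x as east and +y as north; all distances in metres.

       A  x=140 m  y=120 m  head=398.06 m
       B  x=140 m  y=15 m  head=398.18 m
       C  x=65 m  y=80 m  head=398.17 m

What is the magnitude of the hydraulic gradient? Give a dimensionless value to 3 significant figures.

0.00143

Taking A as reference: B−A = (0, -105, +0.12); C−A = (-75, -40, +0.11).
Solve a·Δx + b·Δy = Δh: det = 0·(-40) − (-75)·(-105) = -7875.
∂h/∂x = [(+0.12)·(-40) − (+0.11)·(-105)] / -7875 = -0.0008571
∂h/∂y = [0·(+0.11) − (-75)·(+0.12)] / -7875 = -0.001143
|∇h| = √(-0.0008571² + -0.001143²) = 0.001429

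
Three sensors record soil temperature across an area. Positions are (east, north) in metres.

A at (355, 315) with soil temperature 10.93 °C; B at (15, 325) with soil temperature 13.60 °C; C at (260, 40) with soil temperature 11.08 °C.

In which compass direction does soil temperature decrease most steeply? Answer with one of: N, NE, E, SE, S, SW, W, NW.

Differences from A: to B (Δx, Δy, Δh) = (-340, 10, +2.67); to C = (-95, -275, +0.15).
Determinant of the coordinate differences = (-340)·(-275) − (-95)·10 = 94450.
∂T/∂x = [(+2.67)·(-275) − (+0.15)·10] / 94450 = -0.007790
∂T/∂y = [(-340)·(+0.15) − (-95)·(+2.67)] / 94450 = +0.002146
Steepest decrease is along −∇f = (+0.007790 E, -0.002146 N) → east.

E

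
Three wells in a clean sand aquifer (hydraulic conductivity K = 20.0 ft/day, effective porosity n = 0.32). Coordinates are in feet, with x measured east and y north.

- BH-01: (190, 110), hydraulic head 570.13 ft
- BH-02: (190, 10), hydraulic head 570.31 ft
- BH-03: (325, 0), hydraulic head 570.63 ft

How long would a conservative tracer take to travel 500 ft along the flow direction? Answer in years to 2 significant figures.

7.6 years

With h = a·x + b·y + c and BH-01 as origin, the differences give:
  0·a + (-100)·b = +0.18
  135·a + (-110)·b = +0.50
Eliminate b (×(-110) and ×(-100), subtract): 13500·a = 30.200 → a = ∂h/∂x = +0.002237
Back-substitute: b = ∂h/∂y = -0.001800.
|∇h| = √(0.002237² + -0.001800²) = 0.002871
Seepage velocity v = K·i/n = 20.0 × 0.002871 / 0.32 = 0.1794 ft/day.
t = 500 / 0.1794 = 2787 days = 7.63 years.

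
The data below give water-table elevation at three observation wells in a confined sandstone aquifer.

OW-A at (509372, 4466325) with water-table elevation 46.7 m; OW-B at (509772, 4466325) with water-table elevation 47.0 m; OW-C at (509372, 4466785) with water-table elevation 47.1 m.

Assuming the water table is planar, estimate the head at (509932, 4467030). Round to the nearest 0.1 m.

∂h/∂x = (47.0 − 46.7) / (509772 − 509372) = +0.0007500
∂h/∂y = (47.1 − 46.7) / (4466785 − 4466325) = +0.0008696
h(509932, 4467030) = 46.7 + (+0.0007500)·(560) + (+0.0008696)·(705) = 46.7 +0.420 +0.613 = 47.733 m.

47.7 m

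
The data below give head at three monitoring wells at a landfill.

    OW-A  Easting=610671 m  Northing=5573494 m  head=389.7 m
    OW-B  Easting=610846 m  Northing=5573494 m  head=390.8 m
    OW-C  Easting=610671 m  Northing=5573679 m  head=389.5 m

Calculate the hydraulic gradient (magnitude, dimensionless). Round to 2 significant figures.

∂h/∂x = (390.8 − 389.7) / (610846 − 610671) = +0.006286
∂h/∂y = (389.5 − 389.7) / (5573679 − 5573494) = -0.001081
|∇h| = √(0.006286² + -0.001081²) = 0.006378

0.0064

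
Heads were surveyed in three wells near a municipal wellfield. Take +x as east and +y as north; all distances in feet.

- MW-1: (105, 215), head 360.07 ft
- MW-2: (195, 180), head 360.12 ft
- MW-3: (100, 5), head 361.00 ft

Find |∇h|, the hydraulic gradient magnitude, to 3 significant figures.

Taking MW-1 as reference: MW-2−MW-1 = (90, -35, +0.05); MW-3−MW-1 = (-5, -210, +0.93).
Determinant of the coordinate differences = 90·(-210) − (-5)·(-35) = -19075.
∂h/∂x = [(+0.05)·(-210) − (+0.93)·(-35)] / -19075 = -0.001156
∂h/∂y = [90·(+0.93) − (-5)·(+0.05)] / -19075 = -0.004401
|∇h| = √(-0.001156² + -0.004401²) = 0.00455

0.00455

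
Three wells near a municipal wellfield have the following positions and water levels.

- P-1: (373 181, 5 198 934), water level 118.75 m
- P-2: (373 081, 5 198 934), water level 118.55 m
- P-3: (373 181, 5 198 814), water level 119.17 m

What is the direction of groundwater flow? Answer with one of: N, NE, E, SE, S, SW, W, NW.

∂h/∂x = (118.55 − 118.75) / (373081 − 373181) = +0.002000
∂h/∂y = (119.17 − 118.75) / (5198814 − 5198934) = -0.003500
Flow = −∇h = (-0.002000 east, +0.003500 north), which points northwest.

NW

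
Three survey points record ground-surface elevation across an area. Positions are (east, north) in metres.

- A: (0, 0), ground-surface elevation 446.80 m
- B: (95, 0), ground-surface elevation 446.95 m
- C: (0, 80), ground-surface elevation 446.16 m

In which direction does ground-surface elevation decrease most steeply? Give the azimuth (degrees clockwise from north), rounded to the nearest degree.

349°

∂z/∂x = (446.95 − 446.80) / (95 − 0) = +0.001579
∂z/∂y = (446.16 − 446.80) / (80 − 0) = -0.008000
Steepest decrease is along −∇f: components (-0.001579 E, +0.008000 N).
Azimuth = atan2(-0.001579, +0.008000) = 348.8° ≈ 349°.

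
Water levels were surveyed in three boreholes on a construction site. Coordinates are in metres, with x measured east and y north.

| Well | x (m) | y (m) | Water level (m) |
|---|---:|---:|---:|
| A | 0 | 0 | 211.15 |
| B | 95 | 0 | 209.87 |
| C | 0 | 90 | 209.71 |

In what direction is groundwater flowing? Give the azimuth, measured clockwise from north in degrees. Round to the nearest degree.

040°

∂h/∂x = (209.87 − 211.15) / (95 − 0) = -0.01347
∂h/∂y = (209.71 − 211.15) / (90 − 0) = -0.01600
Flow direction (−∇h) has components (+0.01347 E, +0.01600 N).
Azimuth = atan2(E, N) = atan2(+0.01347, +0.01600) = 40.1° ≈ 040°.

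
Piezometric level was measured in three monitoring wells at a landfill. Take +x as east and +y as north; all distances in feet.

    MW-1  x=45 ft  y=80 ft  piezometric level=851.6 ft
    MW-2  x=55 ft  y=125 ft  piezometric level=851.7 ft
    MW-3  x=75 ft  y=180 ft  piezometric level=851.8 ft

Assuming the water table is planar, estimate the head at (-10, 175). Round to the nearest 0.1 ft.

With h = a·x + b·y + c and MW-1 as origin, the differences give:
  10·a + 45·b = +0.1
  30·a + 100·b = +0.2
Eliminate b (×100 and ×45, subtract): -350·a = 1.00 → a = ∂h/∂x = -0.002857
Back-substitute: b = ∂h/∂y = +0.002857.
h(-10, 175) = 851.6 + (-0.002857)·(-55) + (+0.002857)·(95) = 851.6 +0.157 +0.271 = 852.029 ft.

852.0 ft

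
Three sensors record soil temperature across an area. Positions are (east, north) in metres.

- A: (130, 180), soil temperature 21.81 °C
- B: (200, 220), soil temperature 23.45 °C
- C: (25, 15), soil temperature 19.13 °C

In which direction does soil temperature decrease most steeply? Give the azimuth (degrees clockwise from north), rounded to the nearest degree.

265°

Differences from A: to B (Δx, Δy, Δh) = (70, 40, +1.64); to C = (-105, -165, -2.68).
Solve a·Δx + b·Δy = ΔT: det = 70·(-165) − (-105)·40 = -7350.
∂T/∂x = [(+1.64)·(-165) − (-2.68)·40] / -7350 = +0.02223
∂T/∂y = [70·(-2.68) − (-105)·(+1.64)] / -7350 = +0.002095
Steepest decrease is along −∇f: components (-0.02223 E, -0.002095 N).
Azimuth = atan2(-0.02223, -0.002095) = 264.6° ≈ 265°.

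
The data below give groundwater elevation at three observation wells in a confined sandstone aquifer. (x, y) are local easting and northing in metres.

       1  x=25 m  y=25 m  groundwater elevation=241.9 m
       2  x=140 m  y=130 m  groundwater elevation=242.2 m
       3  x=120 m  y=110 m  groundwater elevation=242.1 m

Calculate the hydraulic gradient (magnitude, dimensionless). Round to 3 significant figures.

Taking 1 as reference: 2−1 = (115, 105, +0.3); 3−1 = (95, 85, +0.2).
Solve a·Δx + b·Δy = Δh: det = 115·85 − 95·105 = -200.
∂h/∂x = [(+0.3)·85 − (+0.2)·105] / -200 = -0.02250
∂h/∂y = [115·(+0.2) − 95·(+0.3)] / -200 = +0.02750
|∇h| = √(-0.02250² + 0.02750²) = 0.03553

0.0355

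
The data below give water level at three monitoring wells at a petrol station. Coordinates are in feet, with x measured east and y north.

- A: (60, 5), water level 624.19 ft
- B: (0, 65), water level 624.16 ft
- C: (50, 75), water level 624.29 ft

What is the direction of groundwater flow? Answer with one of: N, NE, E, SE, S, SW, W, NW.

Taking A as reference: B−A = (-60, 60, -0.03); C−A = (-10, 70, +0.10).
Solve a·Δx + b·Δy = Δh: det = (-60)·70 − (-10)·60 = -3600.
∂h/∂x = [(-0.03)·70 − (+0.10)·60] / -3600 = +0.002250
∂h/∂y = [(-60)·(+0.10) − (-10)·(-0.03)] / -3600 = +0.001750
Flow = −∇h = (-0.002250 east, -0.001750 north), which points southwest.

SW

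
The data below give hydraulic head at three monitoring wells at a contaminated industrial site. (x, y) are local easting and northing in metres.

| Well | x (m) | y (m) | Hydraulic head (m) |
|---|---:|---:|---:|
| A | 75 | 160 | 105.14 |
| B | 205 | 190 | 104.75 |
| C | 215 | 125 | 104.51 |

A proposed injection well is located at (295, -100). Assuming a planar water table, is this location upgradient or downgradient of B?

Taking A as reference: B−A = (130, 30, -0.39); C−A = (140, -35, -0.63).
Solve a·Δx + b·Δy = Δh: det = 130·(-35) − 140·30 = -8750.
∂h/∂x = [(-0.39)·(-35) − (-0.63)·30] / -8750 = -0.003720
∂h/∂y = [130·(-0.63) − 140·(-0.39)] / -8750 = +0.003120
Head at (295, -100) = 105.14 + (-0.003720)·(220) + (+0.003120)·(-260) = 103.51 m.
That is lower than the 104.75 m at B, so the point is downgradient.

downgradient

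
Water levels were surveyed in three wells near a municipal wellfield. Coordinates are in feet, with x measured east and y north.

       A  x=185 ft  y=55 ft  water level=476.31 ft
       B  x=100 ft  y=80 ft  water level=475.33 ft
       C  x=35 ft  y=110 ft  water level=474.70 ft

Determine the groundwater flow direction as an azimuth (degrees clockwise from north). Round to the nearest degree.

Three-point gradient (reference A): Δ to B = (-85, 25, -0.98), Δ to C = (-150, 55, -1.61).
∂h/∂x = +0.01476, ∂h/∂y = +0.01097 (det = -925).
Flow direction (−∇h) has components (-0.01476 E, -0.01097 N).
Azimuth = atan2(E, N) = atan2(-0.01476, -0.01097) = 233.4° ≈ 233°.

233°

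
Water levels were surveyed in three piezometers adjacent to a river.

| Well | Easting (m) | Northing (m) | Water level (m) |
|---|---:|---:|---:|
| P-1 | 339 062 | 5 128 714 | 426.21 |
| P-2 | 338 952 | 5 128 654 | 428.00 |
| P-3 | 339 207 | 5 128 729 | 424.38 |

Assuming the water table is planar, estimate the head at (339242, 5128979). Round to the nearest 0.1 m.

421.9 m

With h = a·x + b·y + c and P-1 as origin, the differences give:
  (-110)·a + (-60)·b = +1.79
  145·a + 15·b = -1.83
Eliminate b (×15 and ×(-60), subtract): 7050·a = -82.950 → a = ∂h/∂x = -0.01177
Back-substitute: b = ∂h/∂y = -0.008262.
h(339242, 5128979) = 426.21 + (-0.01177)·(180) + (-0.008262)·(265) = 426.21 -2.118 -2.190 = 421.903 m.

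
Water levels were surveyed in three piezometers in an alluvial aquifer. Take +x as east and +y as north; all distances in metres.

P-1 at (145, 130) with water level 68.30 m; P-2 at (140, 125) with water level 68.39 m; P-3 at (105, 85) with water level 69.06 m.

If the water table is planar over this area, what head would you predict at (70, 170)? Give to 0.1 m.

With h = a·x + b·y + c and P-1 as origin, the differences give:
  (-5)·a + (-5)·b = +0.09
  (-40)·a + (-45)·b = +0.76
Eliminate b (×(-45) and ×(-5), subtract): 25·a = -0.250 → a = ∂h/∂x = -0.01000
Back-substitute: b = ∂h/∂y = -0.008000.
h(70, 170) = 68.30 + (-0.01000)·(-75) + (-0.008000)·(40) = 68.30 +0.750 -0.320 = 68.730 m.

68.7 m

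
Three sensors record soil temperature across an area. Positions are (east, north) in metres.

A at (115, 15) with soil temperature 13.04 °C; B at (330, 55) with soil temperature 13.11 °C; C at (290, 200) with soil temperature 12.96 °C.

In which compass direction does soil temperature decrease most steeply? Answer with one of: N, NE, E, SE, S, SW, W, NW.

NW

Taking A as reference: B−A = (215, 40, +0.07); C−A = (175, 185, -0.08).
Determinant of the coordinate differences = 215·185 − 175·40 = 32775.
∂T/∂x = [(+0.07)·185 − (-0.08)·40] / 32775 = +0.0004928
∂T/∂y = [215·(-0.08) − 175·(+0.07)] / 32775 = -0.0008986
Steepest decrease is along −∇f = (-0.0004928 E, +0.0008986 N) → northwest.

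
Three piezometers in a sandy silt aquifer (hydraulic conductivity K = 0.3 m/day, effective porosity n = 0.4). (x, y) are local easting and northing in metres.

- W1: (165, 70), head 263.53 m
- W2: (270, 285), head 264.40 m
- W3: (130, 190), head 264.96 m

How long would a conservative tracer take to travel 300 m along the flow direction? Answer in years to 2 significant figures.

With h = a·x + b·y + c and W1 as origin, the differences give:
  105·a + 215·b = +0.87
  (-35)·a + 120·b = +1.43
Eliminate b (×120 and ×215, subtract): 20125·a = -203.050 → a = ∂h/∂x = -0.01009
Back-substitute: b = ∂h/∂y = +0.008974.
|∇h| = √(-0.01009² + 0.008974²) = 0.0135
Seepage velocity v = K·i/n = 0.3 × 0.0135 / 0.4 = 0.01012 m/day.
t = 300 / 0.01012 = 2.964e+04 days = 81.1 years.

81 years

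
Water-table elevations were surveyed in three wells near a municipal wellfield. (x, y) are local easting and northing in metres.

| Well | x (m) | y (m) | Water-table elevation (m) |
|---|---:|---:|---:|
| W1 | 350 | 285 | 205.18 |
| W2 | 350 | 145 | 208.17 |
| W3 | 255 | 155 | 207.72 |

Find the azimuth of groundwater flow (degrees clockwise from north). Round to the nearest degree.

Taking W1 as reference: W2−W1 = (0, -140, +2.99); W3−W1 = (-95, -130, +2.54).
Solve a·Δx + b·Δy = Δh: det = 0·(-130) − (-95)·(-140) = -13300.
∂h/∂x = [(+2.99)·(-130) − (+2.54)·(-140)] / -13300 = +0.002489
∂h/∂y = [0·(+2.54) − (-95)·(+2.99)] / -13300 = -0.02136
Flow direction (−∇h) has components (-0.002489 E, +0.02136 N).
Azimuth = atan2(E, N) = atan2(-0.002489, +0.02136) = 353.4° ≈ 353°.

353°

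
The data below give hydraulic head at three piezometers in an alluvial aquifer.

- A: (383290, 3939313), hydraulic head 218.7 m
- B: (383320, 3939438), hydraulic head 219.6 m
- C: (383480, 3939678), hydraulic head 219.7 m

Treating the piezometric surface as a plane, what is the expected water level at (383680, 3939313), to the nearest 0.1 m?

Three-point gradient (reference A): Δ to B = (30, 125, +0.9), Δ to C = (190, 365, +1.0).
∂h/∂x = -0.01590, ∂h/∂y = +0.01102 (det = -12800).
h(383680, 3939313) = 218.7 + (-0.01590)·(390) + (+0.01102)·(0) = 218.7 -6.200 +0.000 = 212.500 m.

212.5 m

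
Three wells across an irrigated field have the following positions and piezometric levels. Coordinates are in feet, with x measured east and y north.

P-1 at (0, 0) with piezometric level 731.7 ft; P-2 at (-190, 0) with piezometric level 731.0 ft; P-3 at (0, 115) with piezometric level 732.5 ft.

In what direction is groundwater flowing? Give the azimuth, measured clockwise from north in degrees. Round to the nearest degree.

∂h/∂x = (731.0 − 731.7) / (-190 − 0) = +0.003684
∂h/∂y = (732.5 − 731.7) / (115 − 0) = +0.006957
Flow direction (−∇h) has components (-0.003684 E, -0.006957 N).
Azimuth = atan2(E, N) = atan2(-0.003684, -0.006957) = 207.9° ≈ 208°.

208°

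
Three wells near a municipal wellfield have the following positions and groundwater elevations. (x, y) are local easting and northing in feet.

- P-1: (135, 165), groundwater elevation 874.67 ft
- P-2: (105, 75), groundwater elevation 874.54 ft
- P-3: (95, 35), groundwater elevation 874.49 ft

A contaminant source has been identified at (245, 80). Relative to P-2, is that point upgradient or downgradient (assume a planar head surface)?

Differences from P-1: to P-2 (Δx, Δy, Δh) = (-30, -90, -0.13); to P-3 = (-40, -130, -0.18).
Solve a·Δx + b·Δy = Δh: det = (-30)·(-130) − (-40)·(-90) = 300.
∂h/∂x = [(-0.13)·(-130) − (-0.18)·(-90)] / 300 = +0.002333
∂h/∂y = [(-30)·(-0.18) − (-40)·(-0.13)] / 300 = +0.0006667
Head at (245, 80) = 874.67 + (+0.002333)·(110) + (+0.0006667)·(-85) = 874.87 ft.
That is higher than the 874.54 ft at P-2, so the point is upgradient.

upgradient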